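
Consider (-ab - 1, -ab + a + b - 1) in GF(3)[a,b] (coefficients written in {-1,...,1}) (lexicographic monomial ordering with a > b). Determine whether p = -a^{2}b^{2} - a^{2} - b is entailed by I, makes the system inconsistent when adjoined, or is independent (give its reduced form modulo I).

First compute the reduced Gröbner basis of I by Buchberger's algorithm.
f_1 = -ab - 1, LT = ab.
f_2 = -ab + a + b - 1, LT = ab.

S(f_1,f_2): lcm = ab. S = a + b.
  reduce S modulo (f_1, f_2):
  remainder a + b ≠ 0; add h_3 = a + b to the basis.

S(f_1,h_3): lcm = ab. S = -b^{2} + 1.
  reduce S modulo (f_1, f_2, h_3):
  remainder -b^{2} + 1 ≠ 0; add h_4 = -b^{2} + 1 to the basis.

The other S-polynomials (S(f_2,h_3), S(f_1,h_4), S(f_2,h_4), S(h_3,h_4)) all reduce to 0 modulo the current basis, so we have a Gröbner basis.
Inter-reduce: drop elements whose leading term is divisible by another's, tail-reduce, and make monic.
Reduced Gröbner basis: {a + b, b^{2} - 1}.
Label its elements g_1 = a + b, g_2 = b^{2} - 1.

Reduce p = -a^{2}b^{2} - a^{2} - b modulo G:
  leading term a^{2}b^{2}: subtract (-ab^{2})·g_1 from -a^{2}b^{2} - a^{2} - b → -a^{2} + ab^{3} - b
  leading term a^{2}: subtract (-a)·g_1 from -a^{2} + ab^{3} - b → ab^{3} + ab - b
  leading term ab^{3}: subtract (b^{3})·g_1 from ab^{3} + ab - b → ab - b^{4} - b
  leading term ab: subtract (b)·g_1 from ab - b^{4} - b → -b^{4} - b^{2} - b
  leading term b^{4}: subtract (-b^{2})·g_2 from -b^{4} - b^{2} - b → b^{2} - b
  leading term b^{2}: subtract (1)·g_2 from b^{2} - b → -b + 1
  leading term b: no divisor's leading term divides it; move -b to the remainder.
  leading term 1: no divisor's leading term divides it; move 1 to the remainder.
  normal form = -b + 1.
The normal form is nonzero, so p ∉ I. Since p minus its normal form lies in I, I + (p) = I + (r) where r = -b + 1; decide whether this ideal is the whole ring.
Run Buchberger on G together with r (pairs among the g_i already reduce to 0 since G is a Gröbner basis):
g_1 = a + b, LT = a.
g_2 = b^{2} - 1, LT = b^{2}.
r = -b + 1, LT = b.

The S-polynomials (S(g_1,g_2), S(g_1,r), S(g_2,r)) all reduce to 0 modulo the current basis, so we have a Gröbner basis.
Inter-reduce: drop elements whose leading term is divisible by another's, tail-reduce, and make monic.
Reduced Gröbner basis: {a + 1, b - 1}.
The reduced Gröbner basis of I + (p) is {a + 1, b - 1} ≠ {1}, a proper ideal, so the enlarged system stays consistent: p is independent of I, with normal form -b + 1.

-a^{2}b^{2} - a^{2} - b is independent of I; its normal form modulo I is -b + 1.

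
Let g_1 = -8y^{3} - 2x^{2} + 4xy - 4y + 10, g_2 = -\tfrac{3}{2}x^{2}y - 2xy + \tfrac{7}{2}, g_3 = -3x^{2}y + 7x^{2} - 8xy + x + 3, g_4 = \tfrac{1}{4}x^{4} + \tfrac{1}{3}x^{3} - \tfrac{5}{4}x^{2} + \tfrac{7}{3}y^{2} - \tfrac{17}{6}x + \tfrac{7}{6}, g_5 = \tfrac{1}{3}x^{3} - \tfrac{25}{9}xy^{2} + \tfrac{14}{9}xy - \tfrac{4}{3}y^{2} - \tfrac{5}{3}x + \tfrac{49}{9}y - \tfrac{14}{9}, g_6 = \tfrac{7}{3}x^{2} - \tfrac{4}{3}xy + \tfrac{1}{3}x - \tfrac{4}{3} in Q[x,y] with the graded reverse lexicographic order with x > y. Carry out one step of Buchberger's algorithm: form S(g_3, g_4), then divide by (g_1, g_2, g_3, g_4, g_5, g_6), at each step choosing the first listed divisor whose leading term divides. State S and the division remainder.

S(g_3, g_4) = -\tfrac{7}{3}x^{4} + \tfrac{4}{3}x^{3}y - \tfrac{1}{3}x^{3} + 5x^{2}y - \tfrac{28}{3}y^{3} - x^{2} + \tfrac{34}{3}xy - \tfrac{14}{3}y; remainder on division = \tfrac{625}{27}xy^{2} - \tfrac{3118}{189}xy + \tfrac{296}{9}y^{2} - \tfrac{502}{63}x - \tfrac{1225}{27}y + \tfrac{2608}{189}.

lcm(LM(g_3), LM(g_4)) = x^{4}y.
S = (lcm/LT(g_3))·g_3 − (lcm/LT(g_4))·g_4 = -\tfrac{7}{3}x^{4} + \tfrac{4}{3}x^{3}y - \tfrac{1}{3}x^{3} + 5x^{2}y - \tfrac{28}{3}y^{3} - x^{2} + \tfrac{34}{3}xy - \tfrac{14}{3}y.
Reduce S modulo (g_1, g_2, g_3, g_4, g_5, g_6) in that order:
  leading term x^{4}: subtract (-\tfrac{28}{3})·g_4 from -\tfrac{7}{3}x^{4} + \tfrac{4}{3}x^{3}y - \tfrac{1}{3}x^{3} + 5x^{2}y - \tfrac{28}{3}y^{3} - x^{2} + \tfrac{34}{3}xy - \tfrac{14}{3}y → \tfrac{4}{3}x^{3}y + \tfrac{25}{9}x^{3} + 5x^{2}y - \tfrac{28}{3}y^{3} - \tfrac{38}{3}x^{2} + \tfrac{34}{3}xy + \tfrac{196}{9}y^{2} - \tfrac{238}{9}x - \tfrac{14}{3}y + \tfrac{98}{9}
  leading term x^{3}y: subtract (-\tfrac{8}{9}x)·g_2 from \tfrac{4}{3}x^{3}y + \tfrac{25}{9}x^{3} + 5x^{2}y - \tfrac{28}{3}y^{3} - \tfrac{38}{3}x^{2} + \tfrac{34}{3}xy + \tfrac{196}{9}y^{2} - \tfrac{238}{9}x - \tfrac{14}{3}y + \tfrac{98}{9} → \tfrac{25}{9}x^{3} + \tfrac{29}{9}x^{2}y - \tfrac{28}{3}y^{3} - \tfrac{38}{3}x^{2} + \tfrac{34}{3}xy + \tfrac{196}{9}y^{2} - \tfrac{70}{3}x - \tfrac{14}{3}y + \tfrac{98}{9}
  leading term x^{3}: subtract (\tfrac{25}{3})·g_5 from \tfrac{25}{9}x^{3} + \tfrac{29}{9}x^{2}y - \tfrac{28}{3}y^{3} - \tfrac{38}{3}x^{2} + \tfrac{34}{3}xy + \tfrac{196}{9}y^{2} - \tfrac{70}{3}x - \tfrac{14}{3}y + \tfrac{98}{9} → \tfrac{29}{9}x^{2}y + \tfrac{625}{27}xy^{2} - \tfrac{28}{3}y^{3} - \tfrac{38}{3}x^{2} - \tfrac{44}{27}xy + \tfrac{296}{9}y^{2} - \tfrac{85}{9}x - \tfrac{1351}{27}y + \tfrac{644}{27}
  leading term x^{2}y: subtract (-\tfrac{58}{27})·g_2 from \tfrac{29}{9}x^{2}y + \tfrac{625}{27}xy^{2} - \tfrac{28}{3}y^{3} - \tfrac{38}{3}x^{2} - \tfrac{44}{27}xy + \tfrac{296}{9}y^{2} - \tfrac{85}{9}x - \tfrac{1351}{27}y + \tfrac{644}{27} → \tfrac{625}{27}xy^{2} - \tfrac{28}{3}y^{3} - \tfrac{38}{3}x^{2} - \tfrac{160}{27}xy + \tfrac{296}{9}y^{2} - \tfrac{85}{9}x - \tfrac{1351}{27}y + \tfrac{847}{27}
  leading term xy^{2}: no divisor's leading term divides it; move \tfrac{625}{27}xy^{2} to the remainder.
  leading term y^{3}: subtract (\tfrac{7}{6})·g_1 from -\tfrac{28}{3}y^{3} - \tfrac{38}{3}x^{2} - \tfrac{160}{27}xy + \tfrac{296}{9}y^{2} - \tfrac{85}{9}x - \tfrac{1351}{27}y + \tfrac{847}{27} → -\tfrac{31}{3}x^{2} - \tfrac{286}{27}xy + \tfrac{296}{9}y^{2} - \tfrac{85}{9}x - \tfrac{1225}{27}y + \tfrac{532}{27}
  leading term x^{2}: subtract (-\tfrac{31}{7})·g_6 from -\tfrac{31}{3}x^{2} - \tfrac{286}{27}xy + \tfrac{296}{9}y^{2} - \tfrac{85}{9}x - \tfrac{1225}{27}y + \tfrac{532}{27} → -\tfrac{3118}{189}xy + \tfrac{296}{9}y^{2} - \tfrac{502}{63}x - \tfrac{1225}{27}y + \tfrac{2608}{189}
  leading term xy: no divisor's leading term divides it; move -\tfrac{3118}{189}xy to the remainder.
  leading term y^{2}: no divisor's leading term divides it; move \tfrac{296}{9}y^{2} to the remainder.
  leading term x: no divisor's leading term divides it; move -\tfrac{502}{63}x to the remainder.
  leading term y: no divisor's leading term divides it; move -\tfrac{1225}{27}y to the remainder.
  leading term 1: no divisor's leading term divides it; move \tfrac{2608}{189} to the remainder.
The remainder \tfrac{625}{27}xy^{2} - \tfrac{3118}{189}xy + \tfrac{296}{9}y^{2} - \tfrac{502}{63}x - \tfrac{1225}{27}y + \tfrac{2608}{189} is nonzero, so it would be added as the next basis element.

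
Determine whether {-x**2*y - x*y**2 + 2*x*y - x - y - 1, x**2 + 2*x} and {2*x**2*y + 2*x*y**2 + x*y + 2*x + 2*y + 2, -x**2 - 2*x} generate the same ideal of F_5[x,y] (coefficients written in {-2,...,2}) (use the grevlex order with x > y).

Since reduced Gröbner bases are canonical representatives of ideals under a given ordering, it suffices to compute and compare them.
Buchberger on the first generating set:
f_1 = -x**2*y - x*y**2 + 2*x*y - x - y - 1, LT = x**2*y.
f_2 = x**2 + 2*x, LT = x**2.

S(f_1,f_2): lcm = x**2*y. S = x*y**2 + x*y + x + y + 1.
  leading term x*y**2: no divisor's leading term divides it; move x*y**2 to the remainder.
  leading term x*y: no divisor's leading term divides it; move x*y to the remainder.
  leading term x: no divisor's leading term divides it; move x to the remainder.
  leading term y: no divisor's leading term divides it; move y to the remainder.
  leading term 1: no divisor's leading term divides it; move 1 to the remainder.
  remainder x*y**2 + x*y + x + y + 1 ≠ 0; add g_3 = x*y**2 + x*y + x + y + 1 to the basis.

S(f_1,g_3): lcm = x**2*y**2. S = x*y**3 - x**2*y - 2*x*y**2 - x**2 + y**2 - x + y.
  leading term x*y**3: subtract (y)·g_3 from x*y**3 - x**2*y - 2*x*y**2 - x**2 + y**2 - x + y → -x**2*y + 2*x*y**2 - x**2 - x*y - x
  leading term x**2*y: subtract (1)·f_1 from -x**2*y + 2*x*y**2 - x**2 - x*y - x → -2*x*y**2 - x**2 + 2*x*y + y + 1
  leading term x*y**2: subtract (-2)·g_3 from -2*x*y**2 - x**2 + 2*x*y + y + 1 → -x**2 - x*y + 2*x - 2*y - 2
  leading term x**2: subtract (-1)·f_2 from -x**2 - x*y + 2*x - 2*y - 2 → -x*y - x - 2*y - 2
  leading term x*y: no divisor's leading term divides it; move -x*y to the remainder.
  leading term x: no divisor's leading term divides it; move -x to the remainder.
  leading term y: no divisor's leading term divides it; move -2*y to the remainder.
  leading term 1: no divisor's leading term divides it; move -2 to the remainder.
  remainder -x*y - x - 2*y - 2 ≠ 0; add g_4 = -x*y - x - 2*y - 2 to the basis.

S(g_3,g_4): lcm = x*y**2. S = -2*y**2 + x - y + 1.
  leading term y**2: no divisor's leading term divides it; move -2*y**2 to the remainder.
  leading term x: no divisor's leading term divides it; move x to the remainder.
  leading term y: no divisor's leading term divides it; move -y to the remainder.
  leading term 1: no divisor's leading term divides it; move 1 to the remainder.
  remainder -2*y**2 + x - y + 1 ≠ 0; add g_5 = -2*y**2 + x - y + 1 to the basis.

The other S-polynomials (S(f_2,g_3), S(f_1,g_4), S(f_2,g_4), S(f_1,g_5), S(f_2,g_5), S(g_3,g_5), S(g_4,g_5)) all reduce to 0 modulo the current basis, so we have a Gröbner basis.
Inter-reduce: drop elements whose leading term is divisible by another's, tail-reduce, and make monic.
Reduced Gröbner basis: {x**2 + 2*x, x*y + x + 2*y + 2, y**2 + 2*x - 2*y + 2}.

Buchberger on the second generating set:
h_1 = 2*x**2*y + 2*x*y**2 + x*y + 2*x + 2*y + 2, LT = x**2*y.
h_2 = -x**2 - 2*x, LT = x**2.

S(h_1,h_2): lcm = x**2*y. S = x*y**2 + x*y + x + y + 1.
  leading term x*y**2: no divisor's leading term divides it; move x*y**2 to the remainder.
  leading term x*y: no divisor's leading term divides it; move x*y to the remainder.
  leading term x: no divisor's leading term divides it; move x to the remainder.
  leading term y: no divisor's leading term divides it; move y to the remainder.
  leading term 1: no divisor's leading term divides it; move 1 to the remainder.
  remainder x*y**2 + x*y + x + y + 1 ≠ 0; add k_3 = x*y**2 + x*y + x + y + 1 to the basis.

S(h_1,k_3): lcm = x**2*y**2. S = x*y**3 - x**2*y - 2*x*y**2 - x**2 + y**2 - x + y.
  leading term x*y**3: subtract (y)·k_3 from x*y**3 - x**2*y - 2*x*y**2 - x**2 + y**2 - x + y → -x**2*y + 2*x*y**2 - x**2 - x*y - x
  leading term x**2*y: subtract (2)·h_1 from -x**2*y + 2*x*y**2 - x**2 - x*y - x → -2*x*y**2 - x**2 + 2*x*y + y + 1
  leading term x*y**2: subtract (-2)·k_3 from -2*x*y**2 - x**2 + 2*x*y + y + 1 → -x**2 - x*y + 2*x - 2*y - 2
  leading term x**2: subtract (1)·h_2 from -x**2 - x*y + 2*x - 2*y - 2 → -x*y - x - 2*y - 2
  leading term x*y: no divisor's leading term divides it; move -x*y to the remainder.
  leading term x: no divisor's leading term divides it; move -x to the remainder.
  leading term y: no divisor's leading term divides it; move -2*y to the remainder.
  leading term 1: no divisor's leading term divides it; move -2 to the remainder.
  remainder -x*y - x - 2*y - 2 ≠ 0; add k_4 = -x*y - x - 2*y - 2 to the basis.

S(k_3,k_4): lcm = x*y**2. S = -2*y**2 + x - y + 1.
  leading term y**2: no divisor's leading term divides it; move -2*y**2 to the remainder.
  leading term x: no divisor's leading term divides it; move x to the remainder.
  leading term y: no divisor's leading term divides it; move -y to the remainder.
  leading term 1: no divisor's leading term divides it; move 1 to the remainder.
  remainder -2*y**2 + x - y + 1 ≠ 0; add k_5 = -2*y**2 + x - y + 1 to the basis.

The other S-polynomials (S(h_2,k_3), S(h_1,k_4), S(h_2,k_4), S(h_1,k_5), S(h_2,k_5), S(k_3,k_5), S(k_4,k_5)) all reduce to 0 modulo the current basis, so we have a Gröbner basis.
Inter-reduce: drop elements whose leading term is divisible by another's, tail-reduce, and make monic.
Reduced Gröbner basis: {x**2 + 2*x, x*y + x + 2*y + 2, y**2 + 2*x - 2*y + 2}.

The two bases agree; hence the ideals are identical.

Yes, the ideals are equal.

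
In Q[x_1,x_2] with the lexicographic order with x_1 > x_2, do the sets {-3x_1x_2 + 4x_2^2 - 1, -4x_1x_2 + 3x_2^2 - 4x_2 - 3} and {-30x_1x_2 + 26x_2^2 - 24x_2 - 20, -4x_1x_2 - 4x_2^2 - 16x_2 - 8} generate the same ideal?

Equality of ideals is decidable: compute both reduced Gröbner bases (unique for the ordering) and check whether they agree.
Buchberger on the first generating set:
f_1 = -3x_1x_2 + 4x_2^2 - 1, LT = x_1x_2.
f_2 = -4x_1x_2 + 3x_2^2 - 4x_2 - 3, LT = x_1x_2.

S(f_1,f_2): lcm = x_1x_2. S = -7/12x_2^2 - x_2 - 5/12.
  leading term x_2^2: no divisor's leading term divides it; move -7/12x_2^2 to the remainder.
  leading term x_2: no divisor's leading term divides it; move -x_2 to the remainder.
  leading term 1: no divisor's leading term divides it; move -5/12 to the remainder.
  remainder -7/12x_2^2 - x_2 - 5/12 ≠ 0; add g_3 = -7/12x_2^2 - x_2 - 5/12 to the basis.

S(f_1,g_3): lcm = x_1x_2^2. S = -12/7x_1x_2 - 5/7x_1 - 4/3x_2^3 + 1/3x_2.
  leading term x_1x_2: subtract (4/7)·f_1 from -12/7x_1x_2 - 5/7x_1 - 4/3x_2^3 + 1/3x_2 → -5/7x_1 - 4/3x_2^3 - 16/7x_2^2 + 1/3x_2 + 4/7
  leading term x_1: no divisor's leading term divides it; move -5/7x_1 to the remainder.
  leading term x_2^3: subtract (16/7x_2)·g_3 from -4/3x_2^3 - 16/7x_2^2 + 1/3x_2 + 4/7 → 9/7x_2 + 4/7
  leading term x_2: no divisor's leading term divides it; move 9/7x_2 to the remainder.
  leading term 1: no divisor's leading term divides it; move 4/7 to the remainder.
  remainder -5/7x_1 + 9/7x_2 + 4/7 ≠ 0; add g_4 = -5/7x_1 + 9/7x_2 + 4/7 to the basis.

The other S-polynomials (S(f_2,g_3), S(f_1,g_4), S(f_2,g_4), S(g_3,g_4)) all reduce to 0 modulo the current basis, so we have a Gröbner basis.
Inter-reduce: drop elements whose leading term is divisible by another's, tail-reduce, and make monic.
Reduced Gröbner basis: {x_1 - 9/5x_2 - 4/5, x_2^2 + 12/7x_2 + 5/7}.

Buchberger on the second generating set:
h_1 = -30x_1x_2 + 26x_2^2 - 24x_2 - 20, LT = x_1x_2.
h_2 = -4x_1x_2 - 4x_2^2 - 16x_2 - 8, LT = x_1x_2.

S(h_1,h_2): lcm = x_1x_2. S = -28/15x_2^2 - 16/5x_2 - 4/3.
  leading term x_2^2: no divisor's leading term divides it; move -28/15x_2^2 to the remainder.
  leading term x_2: no divisor's leading term divides it; move -16/5x_2 to the remainder.
  leading term 1: no divisor's leading term divides it; move -4/3 to the remainder.
  remainder -28/15x_2^2 - 16/5x_2 - 4/3 ≠ 0; add k_3 = -28/15x_2^2 - 16/5x_2 - 4/3 to the basis.

S(h_1,k_3): lcm = x_1x_2^2. S = -12/7x_1x_2 - 5/7x_1 - 13/15x_2^3 + 4/5x_2^2 + 2/3x_2.
  leading term x_1x_2: subtract (2/35)·h_1 from -12/7x_1x_2 - 5/7x_1 - 13/15x_2^3 + 4/5x_2^2 + 2/3x_2 → -5/7x_1 - 13/15x_2^3 - 24/35x_2^2 + 214/105x_2 + 8/7
  leading term x_1: no divisor's leading term divides it; move -5/7x_1 to the remainder.
  leading term x_2^3: subtract (13/28x_2)·k_3 from -13/15x_2^3 - 24/35x_2^2 + 214/105x_2 + 8/7 → 4/5x_2^2 + 93/35x_2 + 8/7
  leading term x_2^2: subtract (-3/7)·k_3 from 4/5x_2^2 + 93/35x_2 + 8/7 → 9/7x_2 + 4/7
  leading term x_2: no divisor's leading term divides it; move 9/7x_2 to the remainder.
  leading term 1: no divisor's leading term divides it; move 4/7 to the remainder.
  remainder -5/7x_1 + 9/7x_2 + 4/7 ≠ 0; add k_4 = -5/7x_1 + 9/7x_2 + 4/7 to the basis.

The other S-polynomials (S(h_2,k_3), S(h_1,k_4), S(h_2,k_4), S(k_3,k_4)) all reduce to 0 modulo the current basis, so we have a Gröbner basis.
Inter-reduce: drop elements whose leading term is divisible by another's, tail-reduce, and make monic.
Reduced Gröbner basis: {x_1 - 9/5x_2 - 4/5, x_2^2 + 12/7x_2 + 5/7}.

Same reduced basis, so the two generating sets span the same ideal.

Yes, the ideals are equal.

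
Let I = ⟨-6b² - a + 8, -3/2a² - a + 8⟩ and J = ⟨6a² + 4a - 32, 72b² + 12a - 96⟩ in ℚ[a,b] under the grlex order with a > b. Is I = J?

Since reduced Gröbner bases are canonical representatives of ideals under a given ordering, it suffices to compute and compare them.
Buchberger on the first generating set:
f_1 = -6b² - a + 8, LT = b².
f_2 = -3/2a² - a + 8, LT = a².

The S-polynomials (S(f_1,f_2)) all reduce to 0 modulo the current basis, so we have a Gröbner basis.
Inter-reduce: drop elements whose leading term is divisible by another's, tail-reduce, and make monic.
Reduced Gröbner basis: {a² + ⅔a - 16/3, b² + ⅙a - 4/3}.

Buchberger on the second generating set:
h_1 = 6a² + 4a - 32, LT = a².
h_2 = 72b² + 12a - 96, LT = b².

The S-polynomials (S(h_1,h_2)) all reduce to 0 modulo the current basis, so we have a Gröbner basis.
Inter-reduce: drop elements whose leading term is divisible by another's, tail-reduce, and make monic.
Reduced Gröbner basis: {a² + ⅔a - 16/3, b² + ⅙a - 4/3}.

The two bases agree; hence the ideals are identical.

Yes, the ideals are equal.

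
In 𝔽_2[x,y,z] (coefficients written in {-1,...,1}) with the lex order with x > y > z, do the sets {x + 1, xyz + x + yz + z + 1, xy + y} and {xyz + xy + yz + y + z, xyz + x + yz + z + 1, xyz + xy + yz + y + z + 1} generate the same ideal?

No, the ideals differ.

Since reduced Gröbner bases are canonical representatives of ideals under a given ordering, it suffices to compute and compare them.
Buchberger on the first generating set:
f_1 = x + 1, LT = x.
f_2 = xyz + x + yz + z + 1, LT = xyz.
f_3 = xy + y, LT = xy.

S(f_1,f_2): lcm = xyz. S = x + z + 1.
  reduce S modulo (f_1, f_2, f_3):
  remainder z ≠ 0; add g_4 = z to the basis.

The other S-polynomials (S(f_1,f_3), S(f_2,f_3), S(f_1,g_4), S(f_2,g_4), S(f_3,g_4)) all reduce to 0 modulo the current basis, so we have a Gröbner basis.
Inter-reduce: drop elements whose leading term is divisible by another's, tail-reduce, and make monic.
Reduced Gröbner basis: {x + 1, z}.

Buchberger on the second generating set:
h_1 = xyz + xy + yz + y + z, LT = xyz.
h_2 = xyz + x + yz + z + 1, LT = xyz.
h_3 = xyz + xy + yz + y + z + 1, LT = xyz.

S(h_1,h_2): lcm = xyz. S = xy + x + y + 1.
  reduce S modulo (h_1, h_2, h_3):
  remainder xy + x + y + 1 ≠ 0; add k_4 = xy + x + y + 1 to the basis.

S(h_1,h_3): lcm = xyz. S = 1.
  reduce S modulo (h_1, h_2, h_3, k_4):
  remainder 1 ≠ 0; add k_5 = 1 to the basis.

The other S-polynomials (S(h_2,h_3), S(h_1,k_4), S(h_2,k_4), S(h_3,k_4), S(h_1,k_5), S(h_2,k_5), S(h_3,k_5), S(k_4,k_5)) all reduce to 0 modulo the current basis, so we have a Gröbner basis.
Inter-reduce: drop elements whose leading term is divisible by another's, tail-reduce, and make monic.
Reduced Gröbner basis: {1}.

Since the reduced bases disagree, the two ideals are not the same.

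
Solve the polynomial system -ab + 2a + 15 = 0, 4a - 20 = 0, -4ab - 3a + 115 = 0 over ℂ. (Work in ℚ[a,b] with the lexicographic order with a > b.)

{(5, 5)}

Compute a lex Gröbner basis by Buchberger's algorithm.
f_1 = -ab + 2a + 15, LT = ab.
f_2 = 4a - 20, LT = a.
f_3 = -4ab - 3a + 115, LT = ab.

S(f_1,f_2): lcm = ab. S = -2a + 5b - 15.
  leading term a: subtract (-½)·f_2 from -2a + 5b - 15 → 5b - 25
  leading term b: no divisor's leading term divides it; move 5b to the remainder.
  leading term 1: no divisor's leading term divides it; move -25 to the remainder.
  remainder 5b - 25 ≠ 0; add h_4 = 5b - 25 to the basis.

The other S-polynomials (S(f_1,f_3), S(f_2,f_3), S(f_1,h_4), S(f_2,h_4), S(f_3,h_4)) all reduce to 0 modulo the current basis, so we have a Gröbner basis.
Inter-reduce: drop elements whose leading term is divisible by another's, tail-reduce, and make monic.
Reduced Gröbner basis: {a - 5, b - 5}.

From the last basis element, b - 5 = 0, so b takes values in {5}. Each choice, substituted upward through the basis, yields the corresponding point(s) of the solution set.
  b = 5: the earlier basis element becomes a - 5 = 0, giving a = 5 — point (5, 5).
This is the nonlinear analogue of row-reducing a linear system.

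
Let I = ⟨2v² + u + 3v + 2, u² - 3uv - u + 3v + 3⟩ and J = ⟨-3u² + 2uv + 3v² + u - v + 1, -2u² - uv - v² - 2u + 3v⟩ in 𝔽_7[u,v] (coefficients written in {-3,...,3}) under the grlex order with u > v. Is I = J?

Yes, the ideals are equal.

Two ideals are equal iff their reduced Gröbner bases coincide (the reduced basis is unique for a fixed ordering).
Buchberger on the first generating set:
f_1 = 2v² + u + 3v + 2, LT = v².
f_2 = u² - 3uv - u + 3v + 3, LT = u².

The S-polynomials (S(f_1,f_2)) all reduce to 0 modulo the current basis, so we have a Gröbner basis.
Inter-reduce: drop elements whose leading term is divisible by another's, tail-reduce, and make monic.
Reduced Gröbner basis: {u² - 3uv - u + 3v + 3, v² - 3u - 2v + 1}.

Buchberger on the second generating set:
h_1 = -3u² + 2uv + 3v² + u - v + 1, LT = u².
h_2 = -2u² - uv - v² - 2u + 3v, LT = u².

S(h_1,h_2): lcm = u². S = 2v² + u + 3v + 2.
  leading term v²: no divisor's leading term divides it; move 2v² to the remainder.
  leading term u: no divisor's leading term divides it; move u to the remainder.
  leading term v: no divisor's leading term divides it; move 3v to the remainder.
  leading term 1: no divisor's leading term divides it; move 2 to the remainder.
  remainder 2v² + u + 3v + 2 ≠ 0; add k_3 = 2v² + u + 3v + 2 to the basis.

The other S-polynomials (S(h_1,k_3), S(h_2,k_3)) all reduce to 0 modulo the current basis, so we have a Gröbner basis.
Inter-reduce: drop elements whose leading term is divisible by another's, tail-reduce, and make monic.
Reduced Gröbner basis: {u² - 3uv - u + 3v + 3, v² - 3u - 2v + 1}.

These coincide, so the ideals are equal.
The choice of monomial ordering does not affect the verdict — as long as both bases are computed under the same ordering, their equality decides ideal equality.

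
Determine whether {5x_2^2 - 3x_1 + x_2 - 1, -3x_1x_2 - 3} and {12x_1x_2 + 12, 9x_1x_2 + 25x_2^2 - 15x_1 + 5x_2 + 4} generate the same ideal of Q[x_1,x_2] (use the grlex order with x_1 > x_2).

Yes, the ideals are equal.

Since reduced Gröbner bases are canonical representatives of ideals under a given ordering, it suffices to compute and compare them.
Buchberger on the first generating set:
f_1 = 5x_2^2 - 3x_1 + x_2 - 1, LT = x_2^2.
f_2 = -3x_1x_2 - 3, LT = x_1x_2.

S(f_1,f_2): lcm = x_1x_2^2. S = -3/5x_1^2 + 1/5x_1x_2 - 1/5x_1 - x_2.
  reduce S modulo (f_1, f_2):
  remainder -3/5x_1^2 - 1/5x_1 - x_2 - 1/5 ≠ 0; add g_3 = -3/5x_1^2 - 1/5x_1 - x_2 - 1/5 to the basis.

The other S-polynomials (S(f_1,g_3), S(f_2,g_3)) all reduce to 0 modulo the current basis, so we have a Gröbner basis.
Inter-reduce: drop elements whose leading term is divisible by another's, tail-reduce, and make monic.
Reduced Gröbner basis: {x_1^2 + 1/3x_1 + 5/3x_2 + 1/3, x_1x_2 + 1, x_2^2 - 3/5x_1 + 1/5x_2 - 1/5}.

Buchberger on the second generating set:
h_1 = 12x_1x_2 + 12, LT = x_1x_2.
h_2 = 9x_1x_2 + 25x_2^2 - 15x_1 + 5x_2 + 4, LT = x_1x_2.

S(h_1,h_2): lcm = x_1x_2. S = -25/9x_2^2 + 5/3x_1 - 5/9x_2 + 5/9.
  reduce S modulo (h_1, h_2):
  remainder -25/9x_2^2 + 5/3x_1 - 5/9x_2 + 5/9 ≠ 0; add k_3 = -25/9x_2^2 + 5/3x_1 - 5/9x_2 + 5/9 to the basis.

S(h_1,k_3): lcm = x_1x_2^2. S = 3/5x_1^2 - 1/5x_1x_2 + 1/5x_1 + x_2.
  reduce S modulo (h_1, h_2, k_3):
  remainder 3/5x_1^2 + 1/5x_1 + x_2 + 1/5 ≠ 0; add k_4 = 3/5x_1^2 + 1/5x_1 + x_2 + 1/5 to the basis.

The other S-polynomials (S(h_2,k_3), S(h_1,k_4), S(h_2,k_4), S(k_3,k_4)) all reduce to 0 modulo the current basis, so we have a Gröbner basis.
Inter-reduce: drop elements whose leading term is divisible by another's, tail-reduce, and make monic.
Reduced Gröbner basis: {x_1^2 + 1/3x_1 + 5/3x_2 + 1/3, x_1x_2 + 1, x_2^2 - 3/5x_1 + 1/5x_2 - 1/5}.

These coincide, so the ideals are equal.
The same test decides containment: I ⊆ J iff every generator of I reduces to 0 modulo a Gröbner basis of J.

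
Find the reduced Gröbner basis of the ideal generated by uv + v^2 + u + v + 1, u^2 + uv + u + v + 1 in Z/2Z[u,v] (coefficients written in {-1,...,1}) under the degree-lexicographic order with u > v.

G = {1}

f_1 = uv + v^2 + u + v + 1, LT = uv.
f_2 = u^2 + uv + u + v + 1, LT = u^2.

S(f_1,f_2): lcm = u^2v. S = u^2 + v^2 + u + v.
  leading term u^2: subtract (1)·f_2 from u^2 + v^2 + u + v → uv + v^2 + 1
  leading term uv: subtract (1)·f_1 from uv + v^2 + 1 → u + v
  leading term u: no divisor's leading term divides it; move u to the remainder.
  leading term v: no divisor's leading term divides it; move v to the remainder.
  remainder u + v ≠ 0; add g_3 = u + v to the basis.

S(f_1,g_3): lcm = uv. S = u + v + 1.
  leading term u: subtract (1)·g_3 from u + v + 1 → 1
  leading term 1: no divisor's leading term divides it; move 1 to the remainder.
  remainder 1 ≠ 0; add g_4 = 1 to the basis.

The other S-polynomials (S(f_2,g_3), S(f_1,g_4), S(f_2,g_4), S(g_3,g_4)) all reduce to 0 modulo the current basis, so we have a Gröbner basis.
Inter-reduce: drop elements whose leading term is divisible by another's, tail-reduce, and make monic.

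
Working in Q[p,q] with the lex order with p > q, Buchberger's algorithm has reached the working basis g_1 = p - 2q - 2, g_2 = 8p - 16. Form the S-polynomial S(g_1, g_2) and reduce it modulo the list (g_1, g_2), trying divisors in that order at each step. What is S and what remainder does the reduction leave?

S(g_1, g_2) = -2q; remainder on division = -2q.

lcm(LM(g_1), LM(g_2)) = p.
S = (lcm/LT(g_1))·g_1 − (lcm/LT(g_2))·g_2 = -2q.
Reduce S modulo (g_1, g_2) in that order:
  leading term q: no divisor's leading term divides it; move -2q to the remainder.
The remainder -2q is nonzero, so it would be added as the next basis element.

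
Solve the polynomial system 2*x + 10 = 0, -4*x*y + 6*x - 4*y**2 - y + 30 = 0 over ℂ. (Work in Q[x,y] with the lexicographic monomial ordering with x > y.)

{(-5, 0), (-5, 19/4)}

Compute a lex Gröbner basis by Buchberger's algorithm.
f_1 = 2*x + 10, LT = x.
f_2 = -4*x*y + 6*x - 4*y**2 - y + 30, LT = x*y.

S(f_1,f_2): lcm = x*y. S = 3/2*x - y**2 + 19/4*y + 15/2.
  leading term x: subtract (3/4)·f_1 from 3/2*x - y**2 + 19/4*y + 15/2 → -y**2 + 19/4*y
  leading term y**2: no divisor's leading term divides it; move -y**2 to the remainder.
  leading term y: no divisor's leading term divides it; move 19/4*y to the remainder.
  remainder -y**2 + 19/4*y ≠ 0; add h_3 = -y**2 + 19/4*y to the basis.

The other S-polynomials (S(f_1,h_3), S(f_2,h_3)) all reduce to 0 modulo the current basis, so we have a Gröbner basis.
Inter-reduce: drop elements whose leading term is divisible by another's, tail-reduce, and make monic.
Reduced Gröbner basis: {x + 5, y**2 - 19/4*y}.

Elimination: the polynomial y**2 - 19/4*y lies in the elimination ideal for y, so y ∈ {0, 19/4}. For each such y, the remaining basis elements (now univariate) give the rest of the solution.
  y = 0: the earlier basis element becomes x + 5 = 0, giving x = -5 — point (-5, 0).
  y = 19/4: the earlier basis element becomes x + 5 = 0, giving x = -5 — point (-5, 19/4).
Substituting each solution back into the original system confirms all equations vanish.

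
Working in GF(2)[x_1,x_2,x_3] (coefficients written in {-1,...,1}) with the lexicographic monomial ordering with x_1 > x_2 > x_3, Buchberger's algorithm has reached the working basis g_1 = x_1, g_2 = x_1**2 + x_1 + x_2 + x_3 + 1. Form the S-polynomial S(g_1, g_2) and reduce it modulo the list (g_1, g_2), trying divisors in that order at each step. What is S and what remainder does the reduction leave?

lcm(LM(g_1), LM(g_2)) = x_1**2.
S = (lcm/LT(g_1))·g_1 − (lcm/LT(g_2))·g_2 = x_1 + x_2 + x_3 + 1.
Reduce S modulo (g_1, g_2) in that order:
  leading term x_1: subtract (1)·g_1 from x_1 + x_2 + x_3 + 1 → x_2 + x_3 + 1
  leading term x_2: no divisor's leading term divides it; move x_2 to the remainder.
  leading term x_3: no divisor's leading term divides it; move x_3 to the remainder.
  leading term 1: no divisor's leading term divides it; move 1 to the remainder.
The remainder x_2 + x_3 + 1 is nonzero, so it would be added as the next basis element.

S(g_1, g_2) = x_1 + x_2 + x_3 + 1; remainder on division = x_2 + x_3 + 1.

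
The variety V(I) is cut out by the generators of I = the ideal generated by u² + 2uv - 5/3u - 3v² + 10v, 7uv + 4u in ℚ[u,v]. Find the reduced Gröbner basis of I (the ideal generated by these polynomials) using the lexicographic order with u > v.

f_1 = u² + 2uv - 5/3u - 3v² + 10v, LT = u².
f_2 = 7uv + 4u, LT = uv.

S(f_1,f_2): lcm = u²v. S = -4/7u² + 2uv² - 5/3uv - 3v³ + 10v².
  leading term u²: subtract (-4/7)·f_1 from -4/7u² + 2uv² - 5/3uv - 3v³ + 10v² → 2uv² - 11/21uv - 20/21u - 3v³ + 58/7v² + 40/7v
  leading term uv²: subtract (2/7v)·f_2 from 2uv² - 11/21uv - 20/21u - 3v³ + 58/7v² + 40/7v → -5/3uv - 20/21u - 3v³ + 58/7v² + 40/7v
  leading term uv: subtract (-5/21)·f_2 from -5/3uv - 20/21u - 3v³ + 58/7v² + 40/7v → -3v³ + 58/7v² + 40/7v
  leading term v³: no divisor's leading term divides it; move -3v³ to the remainder.
  leading term v²: no divisor's leading term divides it; move 58/7v² to the remainder.
  leading term v: no divisor's leading term divides it; move 40/7v to the remainder.
  remainder -3v³ + 58/7v² + 40/7v ≠ 0; add g_3 = -3v³ + 58/7v² + 40/7v to the basis.

S(f_1,g_3): leading monomials are coprime, so the S-polynomial reduces to 0 (Buchberger's first criterion).
S(f_2,g_3): lcm = uv³. S = 10/3uv² + 40/21uv.
  leading term uv²: subtract (10/21v)·f_2 from 10/3uv² + 40/21uv → 0
  remainder 0.

Every S-polynomial of the final basis reduces to 0, so we have a Gröbner basis.

G = {u² - 59/21u - 3v² + 10v, uv + 4/7u, v³ - 58/21v² - 40/21v}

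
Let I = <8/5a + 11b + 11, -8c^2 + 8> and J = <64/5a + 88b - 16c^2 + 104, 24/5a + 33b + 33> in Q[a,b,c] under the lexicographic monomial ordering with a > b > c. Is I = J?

For a fixed monomial order, each ideal has a unique reduced Gröbner basis; comparing bases decides equality.
Buchberger on the first generating set:
f_1 = 8/5a + 11b + 11, LT = a.
f_2 = -8c^2 + 8, LT = c^2.

S(f_1,f_2): leading monomials are coprime, so the S-polynomial reduces to 0 (Buchberger's first criterion).
Every S-polynomial of the final basis reduces to 0, so we have a Gröbner basis.
Inter-reduce: drop elements whose leading term is divisible by another's, tail-reduce, and make monic.
Reduced Gröbner basis: {a + 55/8b + 55/8, c^2 - 1}.

Buchberger on the second generating set:
h_1 = 64/5a + 88b - 16c^2 + 104, LT = a.
h_2 = 24/5a + 33b + 33, LT = a.

S(h_1,h_2): lcm = a. S = -5/4c^2 + 5/4.
  leading term c^2: no divisor's leading term divides it; move -5/4c^2 to the remainder.
  leading term 1: no divisor's leading term divides it; move 5/4 to the remainder.
  remainder -5/4c^2 + 5/4 ≠ 0; add k_3 = -5/4c^2 + 5/4 to the basis.

S(h_1,k_3): leading monomials are coprime, so the S-polynomial reduces to 0 (Buchberger's first criterion).
S(h_2,k_3): leading monomials are coprime, so the S-polynomial reduces to 0 (Buchberger's first criterion).
Every S-polynomial of the final basis reduces to 0, so we have a Gröbner basis.
Inter-reduce: drop elements whose leading term is divisible by another's, tail-reduce, and make monic.
Reduced Gröbner basis: {a + 55/8b + 55/8, c^2 - 1}.

The two bases agree; hence the ideals are identical.

Yes, the ideals are equal.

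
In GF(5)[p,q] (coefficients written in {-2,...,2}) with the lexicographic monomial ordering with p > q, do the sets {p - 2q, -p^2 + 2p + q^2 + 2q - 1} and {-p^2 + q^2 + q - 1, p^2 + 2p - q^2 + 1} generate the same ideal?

Yes, the ideals are equal.

For a fixed monomial order, each ideal has a unique reduced Gröbner basis; comparing bases decides equality.
Buchberger on the first generating set:
f_1 = p - 2q, LT = p.
f_2 = -p^2 + 2p + q^2 + 2q - 1, LT = p^2.

S(f_1,f_2): lcm = p^2. S = -2pq + 2p + q^2 + 2q - 1.
  reduce S modulo (f_1, f_2):
  remainder 2q^2 + q - 1 ≠ 0; add g_3 = 2q^2 + q - 1 to the basis.

The other S-polynomials (S(f_1,g_3), S(f_2,g_3)) all reduce to 0 modulo the current basis, so we have a Gröbner basis.
Inter-reduce: drop elements whose leading term is divisible by another's, tail-reduce, and make monic.
Reduced Gröbner basis: {p - 2q, q^2 - 2q + 2}.

Buchberger on the second generating set:
h_1 = -p^2 + q^2 + q - 1, LT = p^2.
h_2 = p^2 + 2p - q^2 + 1, LT = p^2.

S(h_1,h_2): lcm = p^2. S = -2p - q.
  reduce S modulo (h_1, h_2):
  remainder -2p - q ≠ 0; add k_3 = -2p - q to the basis.

S(h_1,k_3): lcm = p^2. S = 2pq - q^2 - q + 1.
  reduce S modulo (h_1, h_2, k_3):
  remainder -2q^2 - q + 1 ≠ 0; add k_4 = -2q^2 - q + 1 to the basis.

The other S-polynomials (S(h_2,k_3), S(h_1,k_4), S(h_2,k_4), S(k_3,k_4)) all reduce to 0 modulo the current basis, so we have a Gröbner basis.
Inter-reduce: drop elements whose leading term is divisible by another's, tail-reduce, and make monic.
Reduced Gröbner basis: {p - 2q, q^2 - 2q + 2}.

These coincide, so the ideals are equal.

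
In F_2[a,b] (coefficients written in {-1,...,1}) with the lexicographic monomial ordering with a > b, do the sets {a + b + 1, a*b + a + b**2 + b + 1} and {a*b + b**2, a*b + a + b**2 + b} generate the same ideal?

Since reduced Gröbner bases are canonical representatives of ideals under a given ordering, it suffices to compute and compare them.
Buchberger on the first generating set:
f_1 = a + b + 1, LT = a.
f_2 = a*b + a + b**2 + b + 1, LT = a*b.

S(f_1,f_2): lcm = a*b. S = a + 1.
  leading term a: subtract (1)·f_1 from a + 1 → b
  leading term b: no divisor's leading term divides it; move b to the remainder.
  remainder b ≠ 0; add g_3 = b to the basis.

S(f_1,g_3): leading monomials are coprime, so the S-polynomial reduces to 0 (Buchberger's first criterion).
S(f_2,g_3): lcm = a*b. S = a + b**2 + b + 1.
  leading term a: subtract (1)·f_1 from a + b**2 + b + 1 → b**2
  leading term b**2: subtract (b)·g_3 from b**2 → 0
  remainder 0.

Every S-polynomial of the final basis reduces to 0, so we have a Gröbner basis.
Inter-reduce: drop elements whose leading term is divisible by another's, tail-reduce, and make monic.
Reduced Gröbner basis: {a + 1, b}.

Buchberger on the second generating set:
h_1 = a*b + b**2, LT = a*b.
h_2 = a*b + a + b**2 + b, LT = a*b.

S(h_1,h_2): lcm = a*b. S = a + b.
  leading term a: no divisor's leading term divides it; move a to the remainder.
  leading term b: no divisor's leading term divides it; move b to the remainder.
  remainder a + b ≠ 0; add k_3 = a + b to the basis.

S(h_1,k_3): lcm = a*b. S = 0.
  remainder 0.

S(h_2,k_3): lcm = a*b. S = a + b.
  leading term a: subtract (1)·k_3 from a + b → 0
  remainder 0.

Every S-polynomial of the final basis reduces to 0, so we have a Gröbner basis.
Inter-reduce: drop elements whose leading term is divisible by another's, tail-reduce, and make monic.
Reduced Gröbner basis: {a + b}.

These differ, so the ideals are not equal.
The choice of monomial ordering does not affect the verdict — as long as both bases are computed under the same ordering, their equality decides ideal equality.

No, the ideals differ.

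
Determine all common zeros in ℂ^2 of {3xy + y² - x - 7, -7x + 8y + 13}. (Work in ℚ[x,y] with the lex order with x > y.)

Compute a lex Gröbner basis by Buchberger's algorithm.
f_1 = 3xy - x + y² - 7, LT = xy.
f_2 = -7x + 8y + 13, LT = x.

S(f_1,f_2): lcm = xy. S = -⅓x + 31/21y² + 13/7y - 7/3.
  leading term x: subtract (1/21)·f_2 from -⅓x + 31/21y² + 13/7y - 7/3 → 31/21y² + 31/21y - 62/21
  leading term y²: no divisor's leading term divides it; move 31/21y² to the remainder.
  leading term y: no divisor's leading term divides it; move 31/21y to the remainder.
  leading term 1: no divisor's leading term divides it; move -62/21 to the remainder.
  remainder 31/21y² + 31/21y - 62/21 ≠ 0; add h_3 = 31/21y² + 31/21y - 62/21 to the basis.

The other S-polynomials (S(f_1,h_3), S(f_2,h_3)) all reduce to 0 modulo the current basis, so we have a Gröbner basis.
Inter-reduce: drop elements whose leading term is divisible by another's, tail-reduce, and make monic.
Reduced Gröbner basis: {x - 8/7y - 13/7, y² + y - 2}.

Elimination: the polynomial y² + y - 2 lies in the elimination ideal for y, so y ∈ {-2, 1}. For each such y, the remaining basis elements (now univariate) give the rest of the solution.
  y = -2: the earlier basis element becomes x + 3/7 = 0, giving x = -3/7 — point (-3/7, -2).
  y = 1: the earlier basis element becomes x - 3 = 0, giving x = 3 — point (3, 1).
Each listed point satisfies every original equation (direct substitution).

{(-3/7, -2), (3, 1)}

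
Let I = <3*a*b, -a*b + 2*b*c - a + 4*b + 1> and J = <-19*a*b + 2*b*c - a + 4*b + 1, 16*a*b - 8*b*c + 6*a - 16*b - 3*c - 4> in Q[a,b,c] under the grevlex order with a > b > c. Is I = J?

No, the ideals differ.

Two ideals are equal iff their reduced Gröbner bases coincide (the reduced basis is unique for a fixed ordering).
Buchberger on the first generating set:
f_1 = 3*a*b, LT = a*b.
f_2 = -a*b + 2*b*c - a + 4*b + 1, LT = a*b.

S(f_1,f_2): lcm = a*b. S = 2*b*c - a + 4*b + 1.
  reduce S modulo (f_1, f_2):
  remainder 2*b*c - a + 4*b + 1 ≠ 0; add g_3 = 2*b*c - a + 4*b + 1 to the basis.

S(f_1,g_3): lcm = a*b*c. S = 1/2*a**2 - 2*a*b - 1/2*a.
  reduce S modulo (f_1, f_2, g_3):
  remainder 1/2*a**2 - 1/2*a ≠ 0; add g_4 = 1/2*a**2 - 1/2*a to the basis.

The other S-polynomials (S(f_2,g_3), S(f_1,g_4), S(f_2,g_4), S(g_3,g_4)) all reduce to 0 modulo the current basis, so we have a Gröbner basis.
Inter-reduce: drop elements whose leading term is divisible by another's, tail-reduce, and make monic.
Reduced Gröbner basis: {a**2 - a, a*b, b*c - 1/2*a + 2*b + 1/2}.

Buchberger on the second generating set:
h_1 = -19*a*b + 2*b*c - a + 4*b + 1, LT = a*b.
h_2 = 16*a*b - 8*b*c + 6*a - 16*b - 3*c - 4, LT = a*b.

S(h_1,h_2): lcm = a*b. S = 15/38*b*c - 49/152*a + 15/19*b + 3/16*c + 15/76.
  reduce S modulo (h_1, h_2):
  remainder 15/38*b*c - 49/152*a + 15/19*b + 3/16*c + 15/76 ≠ 0; add k_3 = 15/38*b*c - 49/152*a + 15/19*b + 3/16*c + 15/76 to the basis.

S(h_1,k_3): lcm = a*b*c. S = -2/19*b*c**2 + 49/60*a**2 - 2*a*b - 321/760*a*c - 4/19*b*c - 1/2*a - 1/19*c.
  reduce S modulo (h_1, h_2, k_3):
  remainder 49/60*a**2 - 61/120*a*c + 1/20*c**2 - 17/30*a + 1/10*c ≠ 0; add k_4 = 49/60*a**2 - 61/120*a*c + 1/20*c**2 - 17/30*a + 1/10*c to the basis.

The other S-polynomials (S(h_2,k_3), S(h_1,k_4), S(h_2,k_4), S(k_3,k_4)) all reduce to 0 modulo the current basis, so we have a Gröbner basis.
Inter-reduce: drop elements whose leading term is divisible by another's, tail-reduce, and make monic.
Reduced Gröbner basis: {a**2 - 61/98*a*c + 3/49*c**2 - 34/49*a + 6/49*c, a*b - 1/30*a + 1/20*c, b*c - 49/60*a + 2*b + 19/40*c + 1/2}.

Since the reduced bases disagree, the two ideals are not the same.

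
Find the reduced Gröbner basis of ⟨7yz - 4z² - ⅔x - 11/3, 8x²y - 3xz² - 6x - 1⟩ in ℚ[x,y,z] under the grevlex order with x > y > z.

G = {x²z² - 21/32xz³ + ⅙x³ + 11/12x² - 21/16xz - 7/32z, x²y - ⅜xz² - ¾x - ⅛, yz - 4/7z² - 2/21x - 11/21}

f_1 = 7yz - 4z² - ⅔x - 11/3, LT = yz.
f_2 = 8x²y - 3xz² - 6x - 1, LT = x²y.

S(f_1,f_2): lcm = x²yz. S = -4/7x²z² + ⅜xz³ - 2/21x³ - 11/21x² + ¾xz + ⅛z.
  leading term x²z²: no divisor's leading term divides it; move -4/7x²z² to the remainder.
  leading term xz³: no divisor's leading term divides it; move ⅜xz³ to the remainder.
  leading term x³: no divisor's leading term divides it; move -2/21x³ to the remainder.
  leading term x²: no divisor's leading term divides it; move -11/21x² to the remainder.
  leading term xz: no divisor's leading term divides it; move ¾xz to the remainder.
  leading term z: no divisor's leading term divides it; move ⅛z to the remainder.
  remainder -4/7x²z² + ⅜xz³ - 2/21x³ - 11/21x² + ¾xz + ⅛z ≠ 0; add g_3 = -4/7x²z² + ⅜xz³ - 2/21x³ - 11/21x² + ¾xz + ⅛z to the basis.

The other S-polynomials (S(f_1,g_3), S(f_2,g_3)) all reduce to 0 modulo the current basis, so we have a Gröbner basis.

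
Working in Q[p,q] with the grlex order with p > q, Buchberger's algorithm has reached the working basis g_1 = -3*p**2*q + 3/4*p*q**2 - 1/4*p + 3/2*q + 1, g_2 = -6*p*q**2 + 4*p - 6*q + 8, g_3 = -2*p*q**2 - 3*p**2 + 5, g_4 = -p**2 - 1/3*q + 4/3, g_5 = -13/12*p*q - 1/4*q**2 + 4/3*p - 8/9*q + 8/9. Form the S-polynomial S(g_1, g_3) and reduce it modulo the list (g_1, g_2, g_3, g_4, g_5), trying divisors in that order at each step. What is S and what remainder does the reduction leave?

lcm(LM(g_1), LM(g_3)) = p**2*q**2.
S = (lcm/LT(g_1))·g_1 − (lcm/LT(g_3))·g_3 = -1/4*p*q**3 - 3/2*p**3 + 1/12*p*q - 1/2*q**2 + 5/2*p - 1/3*q.
Reduce S modulo (g_1, g_2, g_3, g_4, g_5) in that order:
  leading term p*q**3: subtract (1/24*q)·g_2 from -1/4*p*q**3 - 3/2*p**3 + 1/12*p*q - 1/2*q**2 + 5/2*p - 1/3*q → -3/2*p**3 - 1/12*p*q - 1/4*q**2 + 5/2*p - 2/3*q
  leading term p**3: subtract (3/2*p)·g_4 from -3/2*p**3 - 1/12*p*q - 1/4*q**2 + 5/2*p - 2/3*q → 5/12*p*q - 1/4*q**2 + 1/2*p - 2/3*q
  leading term p*q: subtract (-5/13)·g_5 from 5/12*p*q - 1/4*q**2 + 1/2*p - 2/3*q → -9/26*q**2 + 79/78*p - 118/117*q + 40/117
  leading term q**2: no divisor's leading term divides it; move -9/26*q**2 to the remainder.
  leading term p: no divisor's leading term divides it; move 79/78*p to the remainder.
  leading term q: no divisor's leading term divides it; move -118/117*q to the remainder.
  leading term 1: no divisor's leading term divides it; move 40/117 to the remainder.
The remainder -9/26*q**2 + 79/78*p - 118/117*q + 40/117 is nonzero, so it would be added as the next basis element.

S(g_1, g_3) = -1/4*p*q**3 - 3/2*p**3 + 1/12*p*q - 1/2*q**2 + 5/2*p - 1/3*q; remainder on division = -9/26*q**2 + 79/78*p - 118/117*q + 40/117.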